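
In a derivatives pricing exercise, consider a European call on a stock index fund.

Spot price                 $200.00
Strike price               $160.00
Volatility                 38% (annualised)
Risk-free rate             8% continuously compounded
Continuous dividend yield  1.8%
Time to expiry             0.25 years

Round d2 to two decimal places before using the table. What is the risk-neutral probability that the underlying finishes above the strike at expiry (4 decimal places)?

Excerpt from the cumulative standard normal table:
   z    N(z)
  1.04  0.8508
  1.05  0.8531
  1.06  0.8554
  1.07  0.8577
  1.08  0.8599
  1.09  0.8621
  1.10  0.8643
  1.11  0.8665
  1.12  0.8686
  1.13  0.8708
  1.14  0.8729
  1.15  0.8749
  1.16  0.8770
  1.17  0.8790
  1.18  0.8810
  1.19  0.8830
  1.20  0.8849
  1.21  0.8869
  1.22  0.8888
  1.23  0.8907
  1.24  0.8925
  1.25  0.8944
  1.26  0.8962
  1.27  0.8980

σ√T = 0.38·√0.25 = 0.1900
ln(S/K) + (r − q + σ²/2)T = ln(200/160) + (0.08 − 0.018 + 0.38²/2)·0.25 = 0.2231 + 0.0335 = 0.2567
d₁ = 0.2567 / 0.1900 = 1.3510 ≈ 1.35
d₂ = d₁ − σ√T = 1.3510 − 0.1900 = 1.1610 ≈ 1.16
Pr(exercise) under Q = N(d₂) = 0.8770

0.8770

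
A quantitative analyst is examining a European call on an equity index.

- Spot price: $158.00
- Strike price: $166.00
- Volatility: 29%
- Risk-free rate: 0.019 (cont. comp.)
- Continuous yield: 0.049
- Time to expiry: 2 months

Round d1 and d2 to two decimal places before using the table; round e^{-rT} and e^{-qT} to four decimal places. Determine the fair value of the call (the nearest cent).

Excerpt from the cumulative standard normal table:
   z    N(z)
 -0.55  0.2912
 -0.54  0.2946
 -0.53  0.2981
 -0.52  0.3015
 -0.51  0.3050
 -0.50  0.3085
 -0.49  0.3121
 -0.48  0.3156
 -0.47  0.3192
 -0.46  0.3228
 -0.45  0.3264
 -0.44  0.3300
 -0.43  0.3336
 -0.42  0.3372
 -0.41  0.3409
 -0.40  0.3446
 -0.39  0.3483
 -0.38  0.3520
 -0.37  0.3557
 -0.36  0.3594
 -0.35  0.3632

$4.12

σ√T = 0.29·√0.1667 = 0.1184
d₁ = [ln(158/166) + (0.019 − 0.049 + ½·0.29²)·0.1667] / (σ√T) = (-0.0494 + 0.0020) / 0.1184 = -0.4002 ⇒ -0.40
d₂ = -0.4002 − 0.1184 = -0.5186 ⇒ -0.52
exp(−qT) = exp(−0.049·0.1667) = 0.9919;  exp(−rT) = exp(−0.019·0.1667) = 0.9968
N(d₁) = N(-0.40) = 0.3446;  N(d₂) = N(-0.52) = 0.3015
C = 158·0.9919·0.3446 − 166·0.9968·0.3015 = 54.0058 − 49.8888 = 4.1169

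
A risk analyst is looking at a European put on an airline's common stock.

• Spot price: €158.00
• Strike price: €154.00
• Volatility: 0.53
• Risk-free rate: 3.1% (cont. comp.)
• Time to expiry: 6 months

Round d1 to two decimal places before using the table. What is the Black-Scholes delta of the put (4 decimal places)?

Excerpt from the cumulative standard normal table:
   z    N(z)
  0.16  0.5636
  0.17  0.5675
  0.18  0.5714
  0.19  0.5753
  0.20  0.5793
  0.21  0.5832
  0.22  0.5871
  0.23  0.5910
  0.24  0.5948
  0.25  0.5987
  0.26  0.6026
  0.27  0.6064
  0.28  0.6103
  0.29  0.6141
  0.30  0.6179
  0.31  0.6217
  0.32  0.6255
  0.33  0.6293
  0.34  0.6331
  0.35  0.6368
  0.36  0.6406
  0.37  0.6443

-0.3821

T = 0.5;  σ√T = 0.3748
ln(S/K) + (r + σ²/2)T = ln(158/154) + (0.031 + 0.53²/2)·0.5 = 0.0256 + 0.0857 = 0.1114
d₁ = 0.1114 / 0.3748 = 0.2972 ⇒ 0.30
N(d₁) = N(0.30) = 0.6179
Δ_put = N(d₁) − 1 = 0.6179 − 1 = -0.3821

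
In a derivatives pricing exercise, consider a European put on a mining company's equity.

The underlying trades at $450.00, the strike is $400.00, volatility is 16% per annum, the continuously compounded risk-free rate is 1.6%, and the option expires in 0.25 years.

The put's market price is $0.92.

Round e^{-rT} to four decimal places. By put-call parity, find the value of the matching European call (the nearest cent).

e^(−rT) = e^(−0.016·0.25) = 0.9960
Put-call parity: C − P = S − K·e^(−rT) = 450 − 400·0.9960 = 450 − 398.4000 = 51.6000
C = P + (C − P) = 0.92 + (51.6000) = 52.5200

$52.52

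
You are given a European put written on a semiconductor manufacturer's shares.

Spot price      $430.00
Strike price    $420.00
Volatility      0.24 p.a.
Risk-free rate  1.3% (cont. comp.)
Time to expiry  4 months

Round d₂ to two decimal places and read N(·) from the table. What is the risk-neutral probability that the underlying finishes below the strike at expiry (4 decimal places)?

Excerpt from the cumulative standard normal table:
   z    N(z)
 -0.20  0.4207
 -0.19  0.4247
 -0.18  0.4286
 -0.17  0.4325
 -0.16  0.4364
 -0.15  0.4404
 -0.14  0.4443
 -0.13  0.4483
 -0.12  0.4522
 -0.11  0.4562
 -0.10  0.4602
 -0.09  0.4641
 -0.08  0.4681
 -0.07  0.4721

0.4483

T = 0.3333;  σ√T = 0.1386
d₁ = [ln(430/420) + (0.013 + ½·0.24²)·0.3333] / (σ√T) = (0.0235 + 0.0139) / 0.1386 = 0.2704 → 0.27
d₂ = 0.2704 − 0.1386 = 0.1318 → 0.13
Risk-neutral Pr[S_T < K] = N(−d₂) = N(-0.13) = 0.4483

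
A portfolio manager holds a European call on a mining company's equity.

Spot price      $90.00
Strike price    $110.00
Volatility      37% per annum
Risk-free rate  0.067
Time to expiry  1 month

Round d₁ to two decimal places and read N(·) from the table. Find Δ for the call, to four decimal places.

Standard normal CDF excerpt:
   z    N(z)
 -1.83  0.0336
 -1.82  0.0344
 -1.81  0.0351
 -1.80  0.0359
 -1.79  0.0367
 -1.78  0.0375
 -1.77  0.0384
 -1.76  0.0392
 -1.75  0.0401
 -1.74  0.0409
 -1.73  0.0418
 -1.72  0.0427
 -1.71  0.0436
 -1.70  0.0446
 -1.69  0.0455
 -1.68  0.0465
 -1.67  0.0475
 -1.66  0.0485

σ√T = 0.37 × 0.2887 = 0.1068
d₁ = [ln(90/110) + (0.067 + 0.37²/2)·0.08333] / 0.1068 = [-0.2007 + 0.0113] / 0.1068 = -1.7731 ⇒ -1.77
N(d₁) = N(-1.77) = 0.0384
Δ_call = N(d₁) = 0.0384

0.0384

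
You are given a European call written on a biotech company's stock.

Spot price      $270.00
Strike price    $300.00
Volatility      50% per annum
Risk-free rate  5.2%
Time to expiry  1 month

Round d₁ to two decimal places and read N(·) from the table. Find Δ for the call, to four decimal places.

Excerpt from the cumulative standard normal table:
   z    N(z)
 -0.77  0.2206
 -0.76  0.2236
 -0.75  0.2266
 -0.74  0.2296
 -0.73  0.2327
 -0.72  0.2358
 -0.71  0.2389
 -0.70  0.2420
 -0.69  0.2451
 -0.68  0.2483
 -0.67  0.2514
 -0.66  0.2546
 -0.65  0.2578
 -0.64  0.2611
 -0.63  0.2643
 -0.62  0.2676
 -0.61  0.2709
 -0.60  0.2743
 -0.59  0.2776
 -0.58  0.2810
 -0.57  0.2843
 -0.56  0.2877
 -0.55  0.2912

σ√T = 0.5 × 0.2887 = 0.1443
ln(S/K) + (r + σ²/2)T = ln(270/300) + (0.052 + 0.5²/2)·0.08333 = -0.1054 + 0.0147 = -0.0906
d₁ = -0.0906 / 0.1443 = -0.6278 ≈ -0.63
N(d₁) = N(-0.63) = 0.2643
Δ_call = N(d₁) = 0.2643

0.2643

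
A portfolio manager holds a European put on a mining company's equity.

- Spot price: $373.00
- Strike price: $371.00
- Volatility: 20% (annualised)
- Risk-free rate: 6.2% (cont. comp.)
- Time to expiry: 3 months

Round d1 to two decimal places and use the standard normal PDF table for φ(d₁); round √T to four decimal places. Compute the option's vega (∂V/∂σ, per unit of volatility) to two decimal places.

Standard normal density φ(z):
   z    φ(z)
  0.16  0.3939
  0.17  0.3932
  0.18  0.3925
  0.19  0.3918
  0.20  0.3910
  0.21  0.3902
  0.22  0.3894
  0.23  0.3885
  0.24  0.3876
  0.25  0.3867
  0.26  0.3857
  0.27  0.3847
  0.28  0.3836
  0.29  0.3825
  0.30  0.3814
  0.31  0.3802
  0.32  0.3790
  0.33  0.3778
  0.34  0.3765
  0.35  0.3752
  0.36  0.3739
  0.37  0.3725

71.93

σ√T = 0.2 × 0.5000 = 0.1000
ln(S/K) + (r + σ²/2)T = ln(373/371) + (0.062 + 0.2²/2)·0.25 = 0.0054 + 0.0205 = 0.0259
d₁ = 0.0259 / 0.1000 = 0.2588 which rounds to 0.26
√T = √0.25 = 0.5000
φ(d₁) = φ(0.26) = 0.3857
vega = S·φ(d₁)·√T = 373·0.3857·0.5000 = 71.9330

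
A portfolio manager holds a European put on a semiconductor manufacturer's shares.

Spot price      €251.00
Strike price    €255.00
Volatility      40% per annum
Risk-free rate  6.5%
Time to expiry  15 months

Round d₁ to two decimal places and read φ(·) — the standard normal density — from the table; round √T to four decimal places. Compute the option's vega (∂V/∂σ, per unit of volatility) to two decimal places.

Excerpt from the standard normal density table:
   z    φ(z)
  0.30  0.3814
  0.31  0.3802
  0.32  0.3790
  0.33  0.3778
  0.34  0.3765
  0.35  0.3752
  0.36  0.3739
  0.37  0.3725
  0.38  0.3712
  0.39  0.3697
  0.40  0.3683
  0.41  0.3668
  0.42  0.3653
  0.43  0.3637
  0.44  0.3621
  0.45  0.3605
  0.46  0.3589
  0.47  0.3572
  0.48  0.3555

σ√T = 0.4 × 1.1180 = 0.4472
d₁ = [ln(251/255) + (0.065 + 0.4²/2)·1.25] / 0.4472 = [-0.0158 + 0.1813] / 0.4472 = 0.3699 which rounds to 0.37
√T = √1.25 = 1.1180
φ(d₁) = φ(0.37) = 0.3725
vega = S·φ(d₁)·√T = 251·0.3725·1.1180 = 104.5302
(Call and put vega coincide under Black-Scholes.)

104.53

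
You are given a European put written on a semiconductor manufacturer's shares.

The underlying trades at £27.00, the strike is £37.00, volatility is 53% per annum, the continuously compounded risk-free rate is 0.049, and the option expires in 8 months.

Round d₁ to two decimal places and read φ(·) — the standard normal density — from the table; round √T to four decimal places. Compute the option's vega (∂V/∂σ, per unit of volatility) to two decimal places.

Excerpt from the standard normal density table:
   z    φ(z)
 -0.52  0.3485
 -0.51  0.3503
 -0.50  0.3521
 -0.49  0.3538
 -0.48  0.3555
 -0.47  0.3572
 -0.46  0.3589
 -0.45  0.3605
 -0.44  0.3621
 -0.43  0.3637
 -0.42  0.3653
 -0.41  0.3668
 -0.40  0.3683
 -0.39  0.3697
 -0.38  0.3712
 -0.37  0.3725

σ√T = 0.53 × 0.8165 = 0.4327
d₁ = [ln(27/37) + (0.049 + ½·0.53²)·0.6667] / (σ√T) = (-0.3151 + 0.1263) / 0.4327 = -0.4362 ⇒ -0.44
√T = √0.6667 = 0.8165
φ(d₁) = φ(-0.44) = 0.3621
vega = S·φ(d₁)·√T = 27·0.3621·0.8165 = 7.9827

7.98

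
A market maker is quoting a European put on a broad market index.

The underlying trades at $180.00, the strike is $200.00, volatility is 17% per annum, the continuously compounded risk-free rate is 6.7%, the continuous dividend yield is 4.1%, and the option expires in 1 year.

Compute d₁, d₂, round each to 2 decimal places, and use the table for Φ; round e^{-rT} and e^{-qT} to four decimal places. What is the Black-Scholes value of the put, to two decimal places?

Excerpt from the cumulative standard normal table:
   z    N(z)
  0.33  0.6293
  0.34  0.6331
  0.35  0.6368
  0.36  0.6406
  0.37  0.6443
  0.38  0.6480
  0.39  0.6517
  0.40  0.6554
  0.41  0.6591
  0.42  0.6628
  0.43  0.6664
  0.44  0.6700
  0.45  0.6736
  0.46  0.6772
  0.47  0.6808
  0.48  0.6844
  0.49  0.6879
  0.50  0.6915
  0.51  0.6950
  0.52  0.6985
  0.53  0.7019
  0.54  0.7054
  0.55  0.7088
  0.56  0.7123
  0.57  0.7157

T = 1;  σ√T = 0.1700
d₁ = [ln(180/200) + (0.067 − 0.041 + ½·0.17²)·1] / (σ√T) = (-0.1054 + 0.0405) / 0.1700 = -0.3818 → -0.38
d₂ = -0.3818 − 0.1700 = -0.5518 → -0.55
e^(−qT) = e^(−0.041·1) = 0.9598;  e^(−rT) = e^(−0.067·1) = 0.9352
N(−d₂) = N(0.55) = 0.7088;  N(−d₁) = N(0.38) = 0.6480
P = 200·0.9352·0.7088 − 180·0.9598·0.6480 = 132.5740 − 111.9511 = 20.6229

$20.62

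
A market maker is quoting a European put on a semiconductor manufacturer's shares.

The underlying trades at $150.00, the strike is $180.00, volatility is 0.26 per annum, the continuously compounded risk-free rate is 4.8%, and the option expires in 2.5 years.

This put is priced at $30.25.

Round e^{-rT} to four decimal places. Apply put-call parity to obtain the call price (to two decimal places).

$20.61

exp(−rT) = exp(−0.048·2.5) = 0.8869
Put-call parity: C − P = S − K·e^(−rT) = 150 − 180·0.8869 = 150 − 159.6420 = -9.6420
C = P + (C − P) = 30.25 + (-9.6420) = 20.6080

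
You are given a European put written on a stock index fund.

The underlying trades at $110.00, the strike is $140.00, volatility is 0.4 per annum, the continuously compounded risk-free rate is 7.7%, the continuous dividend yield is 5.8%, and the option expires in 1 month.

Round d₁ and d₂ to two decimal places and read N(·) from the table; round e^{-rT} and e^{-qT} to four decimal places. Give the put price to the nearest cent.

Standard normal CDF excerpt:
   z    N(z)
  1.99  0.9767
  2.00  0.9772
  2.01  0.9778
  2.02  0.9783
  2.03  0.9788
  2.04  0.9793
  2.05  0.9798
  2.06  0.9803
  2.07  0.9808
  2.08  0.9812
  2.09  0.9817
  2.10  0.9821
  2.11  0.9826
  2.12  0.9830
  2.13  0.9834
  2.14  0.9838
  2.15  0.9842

T = 0.08333;  σ√T = 0.1155
d₁ = [ln(110/140) + (0.077 − 0.058 + ½·0.4²)·0.08333] / (σ√T) = (-0.2412 + 0.0083) / 0.1155 = -2.0171 which rounds to -2.02
d₂ = -2.0171 − 0.1155 = -2.1325 which rounds to -2.13
exp(−qT) = exp(−0.058·0.08333) = 0.9952;  exp(−rT) = exp(−0.077·0.08333) = 0.9936
N(−d₂) = N(2.13) = 0.9834;  N(−d₁) = N(2.02) = 0.9783
P = 140·0.9936·0.9834 − 110·0.9952·0.9783 = 136.7949 − 107.0965 = 29.6984

$29.70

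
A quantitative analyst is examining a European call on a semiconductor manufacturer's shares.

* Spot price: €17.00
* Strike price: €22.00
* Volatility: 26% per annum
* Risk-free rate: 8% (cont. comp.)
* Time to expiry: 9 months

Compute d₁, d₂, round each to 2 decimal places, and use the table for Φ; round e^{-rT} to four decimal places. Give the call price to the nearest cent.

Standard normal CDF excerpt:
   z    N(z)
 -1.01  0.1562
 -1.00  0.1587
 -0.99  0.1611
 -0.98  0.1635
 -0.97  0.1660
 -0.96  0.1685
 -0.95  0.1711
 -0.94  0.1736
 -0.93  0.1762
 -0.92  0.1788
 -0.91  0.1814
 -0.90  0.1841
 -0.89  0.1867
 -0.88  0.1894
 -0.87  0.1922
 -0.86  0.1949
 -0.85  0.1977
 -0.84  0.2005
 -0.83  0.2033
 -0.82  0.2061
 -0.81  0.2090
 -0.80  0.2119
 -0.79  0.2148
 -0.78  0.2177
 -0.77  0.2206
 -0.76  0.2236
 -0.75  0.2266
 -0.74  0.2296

σ√T = 0.26 × 0.8660 = 0.2252
ln(S/K) + (r + σ²/2)T = ln(17/22) + (0.08 + 0.26²/2)·0.75 = -0.2578 + 0.0854 = -0.1725
d₁ = -0.1725 / 0.2252 = -0.7660 → -0.77
d₂ = d₁ − σ√T = -0.7660 − 0.2252 = -0.9912 → -0.99
exp(−rT) = exp(−0.08·0.75) = 0.9418
N(d₁) = N(-0.77) = 0.2206;  N(d₂) = N(-0.99) = 0.1611
C = 17·0.2206 − 22·0.9418·0.1611 = 3.7502 − 3.3379 = 0.4123

€0.41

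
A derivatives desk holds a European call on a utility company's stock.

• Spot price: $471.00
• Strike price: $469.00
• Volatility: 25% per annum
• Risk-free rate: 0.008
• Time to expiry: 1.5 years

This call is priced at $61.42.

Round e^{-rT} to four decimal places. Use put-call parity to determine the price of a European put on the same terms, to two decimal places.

$53.84

e^(−rT) = e^(−0.008·1.5) = 0.9881
Put-call parity: C − P = S − K·e^(−rT) = 471 − 469·0.9881 = 471 − 463.4189 = 7.5811
P = C − (C − P) = 61.42 − (7.5811) = 53.8389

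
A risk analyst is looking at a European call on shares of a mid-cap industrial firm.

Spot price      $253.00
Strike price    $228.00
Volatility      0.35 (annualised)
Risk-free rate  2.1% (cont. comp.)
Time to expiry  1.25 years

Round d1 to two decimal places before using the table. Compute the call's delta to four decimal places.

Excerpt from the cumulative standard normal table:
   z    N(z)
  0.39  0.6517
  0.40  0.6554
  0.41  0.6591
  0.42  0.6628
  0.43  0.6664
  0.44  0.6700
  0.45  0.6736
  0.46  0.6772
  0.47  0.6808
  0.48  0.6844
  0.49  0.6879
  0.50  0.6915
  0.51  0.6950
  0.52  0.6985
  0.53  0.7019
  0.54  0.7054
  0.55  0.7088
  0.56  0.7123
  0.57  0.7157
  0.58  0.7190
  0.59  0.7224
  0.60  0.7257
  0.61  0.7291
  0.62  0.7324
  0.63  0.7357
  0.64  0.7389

σ√T = 0.35 × 1.1180 = 0.3913
d₁ = [ln(253/228) + (0.021 + 0.35²/2)·1.25] / 0.3913 = [0.1040 + 0.1028] / 0.3913 = 0.5286 ≈ 0.53
N(d₁) = N(0.53) = 0.7019
Δ_call = N(d₁) = 0.7019

0.7019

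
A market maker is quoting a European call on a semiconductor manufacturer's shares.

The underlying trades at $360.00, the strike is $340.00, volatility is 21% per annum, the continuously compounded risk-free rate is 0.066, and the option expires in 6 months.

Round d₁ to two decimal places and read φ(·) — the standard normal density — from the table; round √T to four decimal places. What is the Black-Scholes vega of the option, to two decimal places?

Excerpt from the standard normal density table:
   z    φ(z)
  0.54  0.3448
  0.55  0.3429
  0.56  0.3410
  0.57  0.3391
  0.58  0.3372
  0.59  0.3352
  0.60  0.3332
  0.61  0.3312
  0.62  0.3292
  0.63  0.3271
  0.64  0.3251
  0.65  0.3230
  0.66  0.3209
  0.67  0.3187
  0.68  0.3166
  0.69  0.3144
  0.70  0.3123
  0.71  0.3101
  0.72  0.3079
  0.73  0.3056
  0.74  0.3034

80.59

σ√T = 0.21 × 0.7071 = 0.1485
d₁ = [ln(360/340) + (0.066 + 0.21²/2)·0.5] / 0.1485 = [0.0572 + 0.0440] / 0.1485 = 0.6814 which rounds to 0.68
√T = √0.5 = 0.7071
φ(d₁) = φ(0.68) = 0.3166
vega = S·φ(d₁)·√T = 360·0.3166·0.7071 = 80.5924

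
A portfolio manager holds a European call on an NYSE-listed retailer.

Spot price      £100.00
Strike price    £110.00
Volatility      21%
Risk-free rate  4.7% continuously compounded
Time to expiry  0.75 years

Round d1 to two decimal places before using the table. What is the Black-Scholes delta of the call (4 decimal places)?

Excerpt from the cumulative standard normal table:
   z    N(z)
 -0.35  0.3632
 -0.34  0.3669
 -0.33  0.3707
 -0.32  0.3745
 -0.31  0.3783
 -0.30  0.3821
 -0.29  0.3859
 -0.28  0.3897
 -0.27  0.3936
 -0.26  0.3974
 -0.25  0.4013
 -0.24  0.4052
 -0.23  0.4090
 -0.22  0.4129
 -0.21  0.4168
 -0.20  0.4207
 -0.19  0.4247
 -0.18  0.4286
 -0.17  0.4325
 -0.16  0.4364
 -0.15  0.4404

σ√T = 0.21 × 0.8660 = 0.1819
d₁ = [ln(100/110) + (0.047 + 0.21²/2)·0.75] / 0.1819 = [-0.0953 + 0.0518] / 0.1819 = -0.2393 ≈ -0.24
N(d₁) = N(-0.24) = 0.4052
Δ_call = N(d₁) = 0.4052

0.4052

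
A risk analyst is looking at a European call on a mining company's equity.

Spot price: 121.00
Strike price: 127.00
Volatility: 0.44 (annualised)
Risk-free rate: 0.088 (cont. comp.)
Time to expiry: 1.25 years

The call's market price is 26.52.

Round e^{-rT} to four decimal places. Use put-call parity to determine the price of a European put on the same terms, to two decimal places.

19.29

e^(−rT) = e^(−0.088·1.25) = 0.8958
Put-call parity: C − P = S − K·e^(−rT) = 121 − 127·0.8958 = 121 − 113.7666 = 7.2334
P = C − (C − P) = 26.52 − (7.2334) = 19.2866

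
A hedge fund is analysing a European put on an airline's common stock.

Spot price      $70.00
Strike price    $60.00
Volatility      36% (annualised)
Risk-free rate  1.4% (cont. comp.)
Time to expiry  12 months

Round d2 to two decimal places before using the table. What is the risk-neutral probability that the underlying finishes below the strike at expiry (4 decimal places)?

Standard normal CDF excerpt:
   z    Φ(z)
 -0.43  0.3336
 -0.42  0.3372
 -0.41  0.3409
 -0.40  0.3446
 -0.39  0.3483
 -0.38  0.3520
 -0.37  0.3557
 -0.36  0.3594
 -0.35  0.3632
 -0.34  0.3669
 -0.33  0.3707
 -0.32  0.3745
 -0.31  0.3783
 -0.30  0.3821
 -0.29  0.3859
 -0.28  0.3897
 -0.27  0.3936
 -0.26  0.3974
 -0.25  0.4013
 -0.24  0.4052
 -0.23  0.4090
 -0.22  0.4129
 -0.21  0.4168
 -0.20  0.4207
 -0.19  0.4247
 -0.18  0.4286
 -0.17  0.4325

T = 1;  σ√T = 0.3600
d₁ = [ln(70/60) + (0.014 + 0.36²/2)·1] / 0.3600 = [0.1542 + 0.0788] / 0.3600 = 0.6471 which rounds to 0.65
d₂ = d₁ − σ√T = 0.6471 − 0.3600 = 0.2871 which rounds to 0.29
Risk-neutral Pr[S_T < K] = N(−d₂) = N(-0.29) = 0.3859

0.3859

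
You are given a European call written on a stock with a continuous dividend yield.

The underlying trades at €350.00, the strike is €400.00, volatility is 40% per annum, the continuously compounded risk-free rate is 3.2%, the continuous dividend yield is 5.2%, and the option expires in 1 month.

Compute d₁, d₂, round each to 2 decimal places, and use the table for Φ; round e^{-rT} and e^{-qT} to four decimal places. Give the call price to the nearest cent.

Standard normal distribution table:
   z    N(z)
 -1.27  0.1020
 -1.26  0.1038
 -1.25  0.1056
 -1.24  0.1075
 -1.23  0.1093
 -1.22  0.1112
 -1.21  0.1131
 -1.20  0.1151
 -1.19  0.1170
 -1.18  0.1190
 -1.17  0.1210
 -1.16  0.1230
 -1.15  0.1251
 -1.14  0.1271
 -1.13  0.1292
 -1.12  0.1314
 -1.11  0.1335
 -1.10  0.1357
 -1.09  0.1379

T = 0.08333;  σ√T = 0.1155
d₁ = [ln(350/400) + (0.032 − 0.052 + 0.4²/2)·0.08333] / 0.1155 = [-0.1335 + 0.0050] / 0.1155 = -1.1131 ≈ -1.11
d₂ = d₁ − σ√T = -1.1131 − 0.1155 = -1.2286 ≈ -1.23
e^(−qT) = e^(−0.052·0.08333) = 0.9957;  e^(−rT) = e^(−0.032·0.08333) = 0.9973
N(d₁) = N(-1.11) = 0.1335;  N(d₂) = N(-1.23) = 0.1093
C = 350·0.9957·0.1335 − 400·0.9973·0.1093 = 46.5241 − 43.6020 = 2.9221

€2.92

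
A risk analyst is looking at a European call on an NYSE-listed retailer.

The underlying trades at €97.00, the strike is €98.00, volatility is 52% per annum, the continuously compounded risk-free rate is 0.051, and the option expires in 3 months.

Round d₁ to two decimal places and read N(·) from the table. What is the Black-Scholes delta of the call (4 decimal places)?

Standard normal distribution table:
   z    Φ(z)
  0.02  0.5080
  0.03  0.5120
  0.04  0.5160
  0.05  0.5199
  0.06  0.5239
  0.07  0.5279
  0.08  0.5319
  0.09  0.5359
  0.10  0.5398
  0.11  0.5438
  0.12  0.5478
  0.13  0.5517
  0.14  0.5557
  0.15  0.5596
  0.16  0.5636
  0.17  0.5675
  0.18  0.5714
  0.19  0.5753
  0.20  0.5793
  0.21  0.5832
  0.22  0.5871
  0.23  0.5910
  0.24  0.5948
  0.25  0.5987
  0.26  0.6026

0.5557

σ√T = 0.52·√0.25 = 0.2600
ln(S/K) + (r + σ²/2)T = ln(97/98) + (0.051 + 0.52²/2)·0.25 = -0.0103 + 0.0466 = 0.0363
d₁ = 0.0363 / 0.2600 = 0.1396 which rounds to 0.14
N(d₁) = N(0.14) = 0.5557
Δ_call = N(d₁) = 0.5557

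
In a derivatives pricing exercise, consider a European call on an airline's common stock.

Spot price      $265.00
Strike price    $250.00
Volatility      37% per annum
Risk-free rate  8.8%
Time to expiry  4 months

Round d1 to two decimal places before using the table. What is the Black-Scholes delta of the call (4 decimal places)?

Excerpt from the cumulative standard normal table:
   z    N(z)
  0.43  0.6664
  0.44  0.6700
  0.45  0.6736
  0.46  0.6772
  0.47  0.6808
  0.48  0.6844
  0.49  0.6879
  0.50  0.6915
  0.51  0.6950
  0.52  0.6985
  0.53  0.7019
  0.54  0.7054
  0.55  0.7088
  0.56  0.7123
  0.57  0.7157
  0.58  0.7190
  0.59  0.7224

T = 0.3333;  σ√T = 0.2136
d₁ = [ln(265/250) + (0.088 + 0.37²/2)·0.3333] / 0.2136 = [0.0583 + 0.0521] / 0.2136 = 0.5169 ≈ 0.52
N(d₁) = N(0.52) = 0.6985
Δ_call = N(d₁) = 0.6985

0.6985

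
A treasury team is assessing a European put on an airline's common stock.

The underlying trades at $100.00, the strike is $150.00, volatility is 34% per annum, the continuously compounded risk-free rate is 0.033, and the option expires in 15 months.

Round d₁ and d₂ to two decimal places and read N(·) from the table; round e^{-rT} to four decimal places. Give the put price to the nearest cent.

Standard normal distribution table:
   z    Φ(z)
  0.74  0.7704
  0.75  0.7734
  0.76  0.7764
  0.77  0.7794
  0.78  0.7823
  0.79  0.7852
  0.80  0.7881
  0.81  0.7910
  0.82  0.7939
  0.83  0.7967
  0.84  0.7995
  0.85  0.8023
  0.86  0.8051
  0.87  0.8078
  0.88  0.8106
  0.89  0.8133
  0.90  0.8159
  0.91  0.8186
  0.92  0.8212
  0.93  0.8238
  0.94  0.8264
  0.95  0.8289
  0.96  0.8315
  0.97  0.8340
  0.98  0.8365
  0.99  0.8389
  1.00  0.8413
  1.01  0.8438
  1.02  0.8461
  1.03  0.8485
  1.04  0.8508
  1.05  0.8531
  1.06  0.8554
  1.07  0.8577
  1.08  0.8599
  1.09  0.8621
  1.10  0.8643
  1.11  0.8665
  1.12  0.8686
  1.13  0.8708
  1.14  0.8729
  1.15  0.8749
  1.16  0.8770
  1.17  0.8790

σ√T = 0.34·√1.25 = 0.3801
ln(S/K) + (r + σ²/2)T = ln(100/150) + (0.033 + 0.34²/2)·1.25 = -0.4055 + 0.1135 = -0.2920
d₁ = -0.2920 / 0.3801 = -0.7681 → -0.77
d₂ = d₁ − σ√T = -0.7681 − 0.3801 = -1.1482 → -1.15
e^(−rT) = e^(−0.033·1.25) = 0.9596
N(−d₂) = N(1.15) = 0.8749;  N(−d₁) = N(0.77) = 0.7794
P = 150·0.9596·0.8749 − 100·0.7794 = 125.9331 − 77.9400 = 47.9931

$47.99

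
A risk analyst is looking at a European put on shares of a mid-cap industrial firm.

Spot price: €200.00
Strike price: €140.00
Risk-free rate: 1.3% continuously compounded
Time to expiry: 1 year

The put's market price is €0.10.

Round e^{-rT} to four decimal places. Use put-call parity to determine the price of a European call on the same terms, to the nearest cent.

€61.91

exp(−rT) = exp(−0.013·1) = 0.9871
Put-call parity: C − P = S − K·e^(−rT) = 200 − 140·0.9871 = 200 − 138.1940 = 61.8060
C = P + (C − P) = 0.10 + (61.8060) = 61.9060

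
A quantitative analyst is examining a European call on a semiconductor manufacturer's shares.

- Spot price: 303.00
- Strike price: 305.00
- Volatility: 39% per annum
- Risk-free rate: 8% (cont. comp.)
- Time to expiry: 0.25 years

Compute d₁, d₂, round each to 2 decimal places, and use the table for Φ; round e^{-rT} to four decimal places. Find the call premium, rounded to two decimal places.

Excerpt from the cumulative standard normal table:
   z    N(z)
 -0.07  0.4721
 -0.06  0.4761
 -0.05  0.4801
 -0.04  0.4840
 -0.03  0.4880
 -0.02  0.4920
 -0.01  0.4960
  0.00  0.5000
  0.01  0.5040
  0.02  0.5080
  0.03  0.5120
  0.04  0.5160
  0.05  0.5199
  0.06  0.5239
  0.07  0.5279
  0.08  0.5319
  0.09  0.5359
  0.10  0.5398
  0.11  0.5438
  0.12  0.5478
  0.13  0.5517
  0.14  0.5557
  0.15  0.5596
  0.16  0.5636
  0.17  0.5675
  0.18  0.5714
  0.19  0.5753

σ√T = 0.39·√0.25 = 0.1950
d₁ = [ln(303/305) + (0.08 + 0.39²/2)·0.25] / 0.1950 = [-0.0066 + 0.0390] / 0.1950 = 0.1663 ≈ 0.17
d₂ = d₁ − σ√T = 0.1663 − 0.1950 = -0.0287 ≈ -0.03
exp(−rT) = exp(−0.08·0.25) = 0.9802
N(d₁) = N(0.17) = 0.5675;  N(d₂) = N(-0.03) = 0.4880
C = 303·0.5675 − 305·0.9802·0.4880 = 171.9525 − 145.8930 = 26.0595

26.06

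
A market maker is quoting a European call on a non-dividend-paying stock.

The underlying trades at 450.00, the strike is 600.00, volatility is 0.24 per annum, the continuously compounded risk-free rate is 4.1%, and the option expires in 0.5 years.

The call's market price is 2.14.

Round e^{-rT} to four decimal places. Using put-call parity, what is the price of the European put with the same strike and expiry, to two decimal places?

exp(−rT) = exp(−0.041·0.5) = 0.9797
Put-call parity: C − P = S − K·e^(−rT) = 450 − 600·0.9797 = 450 − 587.8200 = -137.8200
P = C − (C − P) = 2.14 − (-137.8200) = 139.9600

139.96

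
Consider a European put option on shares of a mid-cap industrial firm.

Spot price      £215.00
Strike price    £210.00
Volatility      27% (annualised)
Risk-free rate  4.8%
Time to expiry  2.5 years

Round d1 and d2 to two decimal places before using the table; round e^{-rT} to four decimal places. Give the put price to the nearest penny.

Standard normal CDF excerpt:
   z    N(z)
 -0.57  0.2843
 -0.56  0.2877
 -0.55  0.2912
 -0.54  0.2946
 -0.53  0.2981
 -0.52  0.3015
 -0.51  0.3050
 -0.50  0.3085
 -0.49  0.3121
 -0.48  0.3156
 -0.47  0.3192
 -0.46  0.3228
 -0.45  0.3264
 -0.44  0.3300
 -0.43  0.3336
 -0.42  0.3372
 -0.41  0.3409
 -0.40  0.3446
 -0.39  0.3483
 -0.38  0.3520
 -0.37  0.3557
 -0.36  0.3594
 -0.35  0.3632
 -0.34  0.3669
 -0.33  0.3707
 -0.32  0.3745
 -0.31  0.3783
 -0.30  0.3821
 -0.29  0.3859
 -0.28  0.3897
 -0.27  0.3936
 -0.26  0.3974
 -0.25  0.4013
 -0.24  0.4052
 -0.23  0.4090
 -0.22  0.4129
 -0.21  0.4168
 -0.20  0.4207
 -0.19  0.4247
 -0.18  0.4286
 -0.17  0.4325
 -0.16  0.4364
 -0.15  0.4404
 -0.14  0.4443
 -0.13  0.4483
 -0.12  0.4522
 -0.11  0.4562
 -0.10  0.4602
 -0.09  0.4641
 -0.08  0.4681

£21.61

σ√T = 0.27 × 1.5811 = 0.4269
ln(S/K) + (r + σ²/2)T = ln(215/210) + (0.048 + 0.27²/2)·2.5 = 0.0235 + 0.2111 = 0.2347
d₁ = 0.2347 / 0.4269 = 0.5497 → 0.55
d₂ = d₁ − σ√T = 0.5497 − 0.4269 = 0.1228 → 0.12
e^(−rT) = e^(−0.048·2.5) = 0.8869
N(−d₂) = N(-0.12) = 0.4522;  N(−d₁) = N(-0.55) = 0.2912
P = 210·0.8869·0.4522 − 215·0.2912 = 84.2218 − 62.6080 = 21.6138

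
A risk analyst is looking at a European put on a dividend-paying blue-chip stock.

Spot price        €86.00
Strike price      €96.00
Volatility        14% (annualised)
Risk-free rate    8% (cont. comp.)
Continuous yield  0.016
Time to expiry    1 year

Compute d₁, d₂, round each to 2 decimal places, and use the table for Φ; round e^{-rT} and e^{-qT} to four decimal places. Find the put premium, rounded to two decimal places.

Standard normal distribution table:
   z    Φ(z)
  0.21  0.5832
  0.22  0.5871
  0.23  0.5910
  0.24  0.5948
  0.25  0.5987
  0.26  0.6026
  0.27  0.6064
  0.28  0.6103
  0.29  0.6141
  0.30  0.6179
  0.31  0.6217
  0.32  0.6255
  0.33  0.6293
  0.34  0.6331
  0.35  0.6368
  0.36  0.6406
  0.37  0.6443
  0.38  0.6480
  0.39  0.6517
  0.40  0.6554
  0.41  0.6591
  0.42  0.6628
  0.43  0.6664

€7.08

T = 1;  σ√T = 0.1400
d₁ = [ln(86/96) + (0.08 − 0.016 + 0.14²/2)·1] / 0.1400 = [-0.1100 + 0.0738] / 0.1400 = -0.2586 which rounds to -0.26
d₂ = d₁ − σ√T = -0.2586 − 0.1400 = -0.3986 which rounds to -0.40
exp(−qT) = exp(−0.016·1) = 0.9841;  exp(−rT) = exp(−0.08·1) = 0.9231
P = 96·0.9231·N(0.40) − 86·0.9841·N(0.26) = 96·0.9231·0.6554 − 86·0.9841·0.6026 = 58.0800 − 50.9996 = 7.0804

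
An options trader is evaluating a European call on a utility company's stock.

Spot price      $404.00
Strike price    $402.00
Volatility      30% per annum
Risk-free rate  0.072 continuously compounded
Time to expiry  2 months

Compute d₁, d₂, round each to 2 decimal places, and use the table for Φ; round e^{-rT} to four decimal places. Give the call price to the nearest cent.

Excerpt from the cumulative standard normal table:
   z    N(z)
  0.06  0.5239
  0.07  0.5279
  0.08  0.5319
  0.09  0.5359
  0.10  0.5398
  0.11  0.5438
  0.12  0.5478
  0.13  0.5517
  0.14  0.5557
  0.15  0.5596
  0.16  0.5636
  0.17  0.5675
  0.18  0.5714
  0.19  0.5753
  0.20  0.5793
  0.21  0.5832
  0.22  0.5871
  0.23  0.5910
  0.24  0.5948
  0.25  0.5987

$22.76

σ√T = 0.3·√0.1667 = 0.1225
d₁ = [ln(404/402) + (0.072 + 0.3²/2)·0.1667] / 0.1225 = [0.0050 + 0.0195] / 0.1225 = 0.1997 which rounds to 0.20
d₂ = d₁ − σ√T = 0.1997 − 0.1225 = 0.0773 which rounds to 0.08
exp(−rT) = exp(−0.072·0.1667) = 0.9881
N(d₁) = N(0.20) = 0.5793;  N(d₂) = N(0.08) = 0.5319
C = 404·0.5793 − 402·0.9881·0.5319 = 234.0372 − 211.2793 = 22.7579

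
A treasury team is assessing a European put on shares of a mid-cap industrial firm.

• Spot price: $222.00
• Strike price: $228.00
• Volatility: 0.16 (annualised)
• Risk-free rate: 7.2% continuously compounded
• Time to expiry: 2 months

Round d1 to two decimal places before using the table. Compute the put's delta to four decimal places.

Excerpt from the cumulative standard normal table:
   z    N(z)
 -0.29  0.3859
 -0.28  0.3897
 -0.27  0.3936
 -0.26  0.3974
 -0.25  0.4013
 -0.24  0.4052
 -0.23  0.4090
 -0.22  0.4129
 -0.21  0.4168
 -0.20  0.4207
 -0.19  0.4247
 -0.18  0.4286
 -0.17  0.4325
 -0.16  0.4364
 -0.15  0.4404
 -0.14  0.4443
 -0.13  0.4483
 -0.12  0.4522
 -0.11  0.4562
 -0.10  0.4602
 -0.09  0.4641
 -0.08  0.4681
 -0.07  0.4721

-0.5753

T = 0.1667;  σ√T = 0.0653
d₁ = [ln(222/228) + (0.072 + ½·0.16²)·0.1667] / (σ√T) = (-0.0267 + 0.0141) / 0.0653 = -0.1919 ≈ -0.19
N(d₁) = N(-0.19) = 0.4247
Δ_put = N(d₁) − 1 = 0.4247 − 1 = -0.5753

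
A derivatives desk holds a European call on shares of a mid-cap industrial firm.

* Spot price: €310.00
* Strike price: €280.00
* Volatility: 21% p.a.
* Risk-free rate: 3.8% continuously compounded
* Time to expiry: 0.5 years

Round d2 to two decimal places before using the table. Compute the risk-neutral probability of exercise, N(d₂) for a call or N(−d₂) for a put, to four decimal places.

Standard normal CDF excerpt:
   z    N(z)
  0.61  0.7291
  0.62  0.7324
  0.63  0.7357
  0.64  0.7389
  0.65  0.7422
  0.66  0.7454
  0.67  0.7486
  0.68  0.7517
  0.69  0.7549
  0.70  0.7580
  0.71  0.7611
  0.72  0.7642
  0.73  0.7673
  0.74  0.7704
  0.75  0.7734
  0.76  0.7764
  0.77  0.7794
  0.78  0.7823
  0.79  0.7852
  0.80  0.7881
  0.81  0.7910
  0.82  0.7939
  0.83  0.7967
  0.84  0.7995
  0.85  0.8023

0.7704

σ√T = 0.21·√0.5 = 0.1485
d₁ = [ln(310/280) + (0.038 + 0.21²/2)·0.5] / 0.1485 = [0.1018 + 0.0300] / 0.1485 = 0.8876 ≈ 0.89
d₂ = d₁ − σ√T = 0.8876 − 0.1485 = 0.7391 ≈ 0.74
Risk-neutral Pr[S_T > K] = N(d₂) = N(0.74) = 0.7704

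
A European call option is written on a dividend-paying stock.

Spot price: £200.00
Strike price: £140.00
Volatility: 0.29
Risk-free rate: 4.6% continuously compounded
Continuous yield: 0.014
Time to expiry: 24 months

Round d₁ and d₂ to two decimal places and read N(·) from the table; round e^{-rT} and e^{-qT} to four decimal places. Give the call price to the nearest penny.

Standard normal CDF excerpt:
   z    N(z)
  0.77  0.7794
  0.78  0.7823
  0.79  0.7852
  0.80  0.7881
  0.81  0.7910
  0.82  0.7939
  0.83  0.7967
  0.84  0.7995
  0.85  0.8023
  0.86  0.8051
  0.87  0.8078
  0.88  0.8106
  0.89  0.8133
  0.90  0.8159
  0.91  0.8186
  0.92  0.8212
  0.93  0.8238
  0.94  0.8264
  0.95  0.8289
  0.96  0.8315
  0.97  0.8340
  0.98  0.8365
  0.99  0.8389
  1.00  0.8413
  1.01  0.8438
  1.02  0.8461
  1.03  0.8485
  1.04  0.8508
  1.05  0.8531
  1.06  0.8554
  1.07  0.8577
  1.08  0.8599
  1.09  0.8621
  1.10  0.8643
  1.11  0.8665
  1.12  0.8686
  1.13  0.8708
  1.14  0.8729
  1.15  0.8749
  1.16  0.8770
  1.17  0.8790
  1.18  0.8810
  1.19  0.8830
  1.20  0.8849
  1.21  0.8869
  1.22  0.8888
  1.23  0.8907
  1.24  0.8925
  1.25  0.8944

σ√T = 0.29·√2 = 0.4101
d₁ = [ln(200/140) + (0.046 − 0.014 + 0.29²/2)·2] / 0.4101 = [0.3567 + 0.1481] / 0.4101 = 1.2308 ⇒ 1.23
d₂ = d₁ − σ√T = 1.2308 − 0.4101 = 0.8207 ⇒ 0.82
exp(−qT) = exp(−0.014·2) = 0.9724;  exp(−rT) = exp(−0.046·2) = 0.9121
N(d₁) = N(1.23) = 0.8907;  N(d₂) = N(0.82) = 0.7939
C = 200·0.9724·0.8907 − 140·0.9121·0.7939 = 173.2233 − 101.3763 = 71.8471

£71.85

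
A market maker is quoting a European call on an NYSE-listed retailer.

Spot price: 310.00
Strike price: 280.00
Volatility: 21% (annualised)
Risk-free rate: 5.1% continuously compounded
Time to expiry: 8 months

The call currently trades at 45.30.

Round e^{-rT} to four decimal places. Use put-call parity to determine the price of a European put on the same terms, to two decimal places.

exp(−rT) = exp(−0.051·0.6667) = 0.9666
Put-call parity: C − P = S − K·e^(−rT) = 310 − 280·0.9666 = 310 − 270.6480 = 39.3520
P = C − (C − P) = 45.30 − (39.3520) = 5.9480

5.95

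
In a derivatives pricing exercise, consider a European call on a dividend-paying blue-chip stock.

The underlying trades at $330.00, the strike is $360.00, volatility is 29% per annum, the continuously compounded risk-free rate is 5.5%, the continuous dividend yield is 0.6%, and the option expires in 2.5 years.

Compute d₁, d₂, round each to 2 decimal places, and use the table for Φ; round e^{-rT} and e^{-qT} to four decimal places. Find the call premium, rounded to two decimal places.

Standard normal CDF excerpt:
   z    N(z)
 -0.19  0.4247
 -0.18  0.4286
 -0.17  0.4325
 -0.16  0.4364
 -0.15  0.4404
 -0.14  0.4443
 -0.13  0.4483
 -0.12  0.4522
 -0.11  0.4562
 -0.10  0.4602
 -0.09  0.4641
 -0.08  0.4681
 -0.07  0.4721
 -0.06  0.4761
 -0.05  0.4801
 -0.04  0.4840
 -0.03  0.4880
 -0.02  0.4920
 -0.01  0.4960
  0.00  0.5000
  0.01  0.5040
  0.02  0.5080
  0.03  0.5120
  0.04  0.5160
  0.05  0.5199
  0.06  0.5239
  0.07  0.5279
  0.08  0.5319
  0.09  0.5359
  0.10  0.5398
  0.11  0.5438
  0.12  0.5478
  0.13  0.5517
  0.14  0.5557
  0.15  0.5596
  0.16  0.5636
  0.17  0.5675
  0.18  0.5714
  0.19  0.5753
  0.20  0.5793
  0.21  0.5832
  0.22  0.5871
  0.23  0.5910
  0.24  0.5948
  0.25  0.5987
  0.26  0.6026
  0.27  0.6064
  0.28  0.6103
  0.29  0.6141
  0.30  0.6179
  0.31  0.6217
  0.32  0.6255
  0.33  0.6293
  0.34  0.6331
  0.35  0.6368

$63.93

σ√T = 0.29·√2.5 = 0.4585
d₁ = [ln(330/360) + (0.055 − 0.006 + ½·0.29²)·2.5] / (σ√T) = (-0.0870 + 0.2276) / 0.4585 = 0.3067 ≈ 0.31
d₂ = 0.3067 − 0.4585 = -0.1519 ≈ -0.15
exp(−qT) = exp(−0.006·2.5) = 0.9851;  exp(−rT) = exp(−0.055·2.5) = 0.8715
C = 330·0.9851·N(0.31) − 360·0.8715·N(-0.15) = 330·0.9851·0.6217 − 360·0.8715·0.4404 = 202.1041 − 138.1711 = 63.9330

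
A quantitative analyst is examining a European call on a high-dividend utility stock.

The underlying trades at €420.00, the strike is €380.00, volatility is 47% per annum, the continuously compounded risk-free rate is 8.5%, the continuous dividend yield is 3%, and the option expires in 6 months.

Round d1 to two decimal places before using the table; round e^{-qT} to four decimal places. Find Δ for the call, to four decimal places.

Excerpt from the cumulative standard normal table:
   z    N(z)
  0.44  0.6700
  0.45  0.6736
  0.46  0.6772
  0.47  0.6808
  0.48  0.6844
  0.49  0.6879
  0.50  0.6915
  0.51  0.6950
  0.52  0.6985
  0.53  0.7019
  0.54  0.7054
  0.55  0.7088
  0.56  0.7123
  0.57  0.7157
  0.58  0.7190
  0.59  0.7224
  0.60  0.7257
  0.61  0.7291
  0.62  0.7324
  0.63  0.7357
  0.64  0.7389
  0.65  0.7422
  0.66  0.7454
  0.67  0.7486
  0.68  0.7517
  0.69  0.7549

0.6982

σ√T = 0.47·√0.5 = 0.3323
d₁ = [ln(420/380) + (0.085 − 0.03 + 0.47²/2)·0.5] / 0.3323 = [0.1001 + 0.0827] / 0.3323 = 0.5501 → 0.55
N(d₁) = N(0.55) = 0.7088
Δ_call = e^(−qT)·N(d₁) = 0.9851·0.7088 = 0.6982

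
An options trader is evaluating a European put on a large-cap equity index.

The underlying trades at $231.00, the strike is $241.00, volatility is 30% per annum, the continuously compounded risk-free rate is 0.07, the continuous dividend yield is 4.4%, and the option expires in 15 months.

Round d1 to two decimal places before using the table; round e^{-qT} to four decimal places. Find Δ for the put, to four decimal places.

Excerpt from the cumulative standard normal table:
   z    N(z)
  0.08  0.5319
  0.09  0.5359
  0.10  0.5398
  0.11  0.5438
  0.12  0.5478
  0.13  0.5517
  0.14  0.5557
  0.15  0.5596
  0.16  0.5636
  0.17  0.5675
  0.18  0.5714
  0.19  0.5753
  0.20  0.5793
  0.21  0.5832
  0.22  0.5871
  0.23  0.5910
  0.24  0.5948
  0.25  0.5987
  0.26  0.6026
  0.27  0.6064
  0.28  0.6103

-0.4205

T = 1.25;  σ√T = 0.3354
d₁ = [ln(231/241) + (0.07 − 0.044 + 0.3²/2)·1.25] / 0.3354 = [-0.0424 + 0.0888] / 0.3354 = 0.1383 → 0.14
N(d₁) = N(0.14) = 0.5557
Δ_put = exp(−qT)·(N(d₁) − 1) = 0.9465·(0.5557 − 1) = -0.4205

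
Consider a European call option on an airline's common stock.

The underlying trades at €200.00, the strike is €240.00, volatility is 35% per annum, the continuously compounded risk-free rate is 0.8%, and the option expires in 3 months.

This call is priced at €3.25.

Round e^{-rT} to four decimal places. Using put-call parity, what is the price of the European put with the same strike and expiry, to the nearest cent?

€42.77

exp(−rT) = exp(−0.008·0.25) = 0.9980
Put-call parity: C − P = S − K·e^(−rT) = 200 − 240·0.9980 = 200 − 239.5200 = -39.5200
P = C − (C − P) = 3.25 − (-39.5200) = 42.7700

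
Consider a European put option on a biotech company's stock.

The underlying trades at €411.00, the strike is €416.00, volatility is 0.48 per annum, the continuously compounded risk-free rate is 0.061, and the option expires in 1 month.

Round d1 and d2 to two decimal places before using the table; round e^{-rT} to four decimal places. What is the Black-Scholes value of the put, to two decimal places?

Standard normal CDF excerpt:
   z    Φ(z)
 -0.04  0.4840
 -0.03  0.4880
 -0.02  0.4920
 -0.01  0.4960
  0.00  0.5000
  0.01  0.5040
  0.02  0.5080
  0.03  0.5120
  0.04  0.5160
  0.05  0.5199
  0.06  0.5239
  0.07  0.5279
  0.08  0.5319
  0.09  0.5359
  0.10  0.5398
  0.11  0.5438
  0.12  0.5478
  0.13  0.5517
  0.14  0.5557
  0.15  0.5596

σ√T = 0.48 × 0.2887 = 0.1386
d₁ = [ln(411/416) + (0.061 + 0.48²/2)·0.08333] / 0.1386 = [-0.0121 + 0.0147] / 0.1386 = 0.0187 ≈ 0.02
d₂ = d₁ − σ√T = 0.0187 − 0.1386 = -0.1199 ≈ -0.12
exp(−rT) = exp(−0.061·0.08333) = 0.9949
N(−d₂) = N(0.12) = 0.5478;  N(−d₁) = N(-0.02) = 0.4920
P = 416·0.9949·0.5478 − 411·0.4920 = 226.7226 − 202.2120 = 24.5106

€24.51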